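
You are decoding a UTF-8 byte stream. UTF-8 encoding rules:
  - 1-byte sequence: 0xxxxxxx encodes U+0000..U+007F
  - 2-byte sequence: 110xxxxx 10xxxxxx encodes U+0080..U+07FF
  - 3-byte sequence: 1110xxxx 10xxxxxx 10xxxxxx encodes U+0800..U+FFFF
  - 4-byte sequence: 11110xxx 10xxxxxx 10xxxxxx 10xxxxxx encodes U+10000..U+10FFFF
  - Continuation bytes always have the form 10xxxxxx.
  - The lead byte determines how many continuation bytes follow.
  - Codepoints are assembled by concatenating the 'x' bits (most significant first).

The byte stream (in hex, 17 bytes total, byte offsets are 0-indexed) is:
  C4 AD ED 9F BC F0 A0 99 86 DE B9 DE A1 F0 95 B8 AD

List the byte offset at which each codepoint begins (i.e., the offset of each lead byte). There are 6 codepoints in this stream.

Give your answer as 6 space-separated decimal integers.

Answer: 0 2 5 9 11 13

Derivation:
Byte[0]=C4: 2-byte lead, need 1 cont bytes. acc=0x4
Byte[1]=AD: continuation. acc=(acc<<6)|0x2D=0x12D
Completed: cp=U+012D (starts at byte 0)
Byte[2]=ED: 3-byte lead, need 2 cont bytes. acc=0xD
Byte[3]=9F: continuation. acc=(acc<<6)|0x1F=0x35F
Byte[4]=BC: continuation. acc=(acc<<6)|0x3C=0xD7FC
Completed: cp=U+D7FC (starts at byte 2)
Byte[5]=F0: 4-byte lead, need 3 cont bytes. acc=0x0
Byte[6]=A0: continuation. acc=(acc<<6)|0x20=0x20
Byte[7]=99: continuation. acc=(acc<<6)|0x19=0x819
Byte[8]=86: continuation. acc=(acc<<6)|0x06=0x20646
Completed: cp=U+20646 (starts at byte 5)
Byte[9]=DE: 2-byte lead, need 1 cont bytes. acc=0x1E
Byte[10]=B9: continuation. acc=(acc<<6)|0x39=0x7B9
Completed: cp=U+07B9 (starts at byte 9)
Byte[11]=DE: 2-byte lead, need 1 cont bytes. acc=0x1E
Byte[12]=A1: continuation. acc=(acc<<6)|0x21=0x7A1
Completed: cp=U+07A1 (starts at byte 11)
Byte[13]=F0: 4-byte lead, need 3 cont bytes. acc=0x0
Byte[14]=95: continuation. acc=(acc<<6)|0x15=0x15
Byte[15]=B8: continuation. acc=(acc<<6)|0x38=0x578
Byte[16]=AD: continuation. acc=(acc<<6)|0x2D=0x15E2D
Completed: cp=U+15E2D (starts at byte 13)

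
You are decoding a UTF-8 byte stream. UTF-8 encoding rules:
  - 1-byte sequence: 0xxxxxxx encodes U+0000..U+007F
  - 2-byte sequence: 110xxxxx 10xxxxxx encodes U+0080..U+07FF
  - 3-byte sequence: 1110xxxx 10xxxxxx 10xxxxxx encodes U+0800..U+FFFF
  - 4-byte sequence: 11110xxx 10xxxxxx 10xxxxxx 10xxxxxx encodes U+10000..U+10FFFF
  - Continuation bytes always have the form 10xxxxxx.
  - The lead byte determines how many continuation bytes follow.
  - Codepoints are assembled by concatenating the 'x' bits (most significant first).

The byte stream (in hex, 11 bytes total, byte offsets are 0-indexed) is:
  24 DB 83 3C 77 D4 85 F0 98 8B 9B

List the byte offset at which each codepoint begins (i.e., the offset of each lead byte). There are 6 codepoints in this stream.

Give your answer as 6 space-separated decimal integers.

Answer: 0 1 3 4 5 7

Derivation:
Byte[0]=24: 1-byte ASCII. cp=U+0024
Byte[1]=DB: 2-byte lead, need 1 cont bytes. acc=0x1B
Byte[2]=83: continuation. acc=(acc<<6)|0x03=0x6C3
Completed: cp=U+06C3 (starts at byte 1)
Byte[3]=3C: 1-byte ASCII. cp=U+003C
Byte[4]=77: 1-byte ASCII. cp=U+0077
Byte[5]=D4: 2-byte lead, need 1 cont bytes. acc=0x14
Byte[6]=85: continuation. acc=(acc<<6)|0x05=0x505
Completed: cp=U+0505 (starts at byte 5)
Byte[7]=F0: 4-byte lead, need 3 cont bytes. acc=0x0
Byte[8]=98: continuation. acc=(acc<<6)|0x18=0x18
Byte[9]=8B: continuation. acc=(acc<<6)|0x0B=0x60B
Byte[10]=9B: continuation. acc=(acc<<6)|0x1B=0x182DB
Completed: cp=U+182DB (starts at byte 7)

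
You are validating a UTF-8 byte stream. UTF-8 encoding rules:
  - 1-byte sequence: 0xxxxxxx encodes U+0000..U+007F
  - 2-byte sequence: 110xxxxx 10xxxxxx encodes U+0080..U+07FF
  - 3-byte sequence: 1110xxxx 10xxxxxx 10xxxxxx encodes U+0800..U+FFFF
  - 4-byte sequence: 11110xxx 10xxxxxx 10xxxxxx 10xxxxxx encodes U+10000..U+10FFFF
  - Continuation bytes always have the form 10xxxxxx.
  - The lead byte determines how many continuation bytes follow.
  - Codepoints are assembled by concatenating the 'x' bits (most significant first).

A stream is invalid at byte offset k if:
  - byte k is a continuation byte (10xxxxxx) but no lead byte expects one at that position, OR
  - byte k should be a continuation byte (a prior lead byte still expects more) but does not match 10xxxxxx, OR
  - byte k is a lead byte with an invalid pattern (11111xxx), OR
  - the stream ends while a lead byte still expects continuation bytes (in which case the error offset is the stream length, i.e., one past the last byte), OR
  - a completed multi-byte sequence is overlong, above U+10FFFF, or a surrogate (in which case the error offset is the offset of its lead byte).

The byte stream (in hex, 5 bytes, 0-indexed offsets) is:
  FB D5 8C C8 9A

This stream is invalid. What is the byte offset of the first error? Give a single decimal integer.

Byte[0]=FB: INVALID lead byte (not 0xxx/110x/1110/11110)

Answer: 0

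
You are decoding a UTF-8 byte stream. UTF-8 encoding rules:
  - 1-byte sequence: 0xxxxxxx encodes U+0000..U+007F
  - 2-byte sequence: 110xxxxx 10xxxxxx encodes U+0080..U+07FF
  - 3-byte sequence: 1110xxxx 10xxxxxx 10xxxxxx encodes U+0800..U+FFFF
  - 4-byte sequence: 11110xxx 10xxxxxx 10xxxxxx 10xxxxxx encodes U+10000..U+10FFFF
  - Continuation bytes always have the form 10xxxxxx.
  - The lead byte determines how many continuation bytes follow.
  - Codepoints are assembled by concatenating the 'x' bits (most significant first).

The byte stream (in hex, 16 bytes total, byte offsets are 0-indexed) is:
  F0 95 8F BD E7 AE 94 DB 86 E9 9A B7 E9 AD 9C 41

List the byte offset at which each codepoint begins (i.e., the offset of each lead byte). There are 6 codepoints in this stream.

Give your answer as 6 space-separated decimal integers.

Byte[0]=F0: 4-byte lead, need 3 cont bytes. acc=0x0
Byte[1]=95: continuation. acc=(acc<<6)|0x15=0x15
Byte[2]=8F: continuation. acc=(acc<<6)|0x0F=0x54F
Byte[3]=BD: continuation. acc=(acc<<6)|0x3D=0x153FD
Completed: cp=U+153FD (starts at byte 0)
Byte[4]=E7: 3-byte lead, need 2 cont bytes. acc=0x7
Byte[5]=AE: continuation. acc=(acc<<6)|0x2E=0x1EE
Byte[6]=94: continuation. acc=(acc<<6)|0x14=0x7B94
Completed: cp=U+7B94 (starts at byte 4)
Byte[7]=DB: 2-byte lead, need 1 cont bytes. acc=0x1B
Byte[8]=86: continuation. acc=(acc<<6)|0x06=0x6C6
Completed: cp=U+06C6 (starts at byte 7)
Byte[9]=E9: 3-byte lead, need 2 cont bytes. acc=0x9
Byte[10]=9A: continuation. acc=(acc<<6)|0x1A=0x25A
Byte[11]=B7: continuation. acc=(acc<<6)|0x37=0x96B7
Completed: cp=U+96B7 (starts at byte 9)
Byte[12]=E9: 3-byte lead, need 2 cont bytes. acc=0x9
Byte[13]=AD: continuation. acc=(acc<<6)|0x2D=0x26D
Byte[14]=9C: continuation. acc=(acc<<6)|0x1C=0x9B5C
Completed: cp=U+9B5C (starts at byte 12)
Byte[15]=41: 1-byte ASCII. cp=U+0041

Answer: 0 4 7 9 12 15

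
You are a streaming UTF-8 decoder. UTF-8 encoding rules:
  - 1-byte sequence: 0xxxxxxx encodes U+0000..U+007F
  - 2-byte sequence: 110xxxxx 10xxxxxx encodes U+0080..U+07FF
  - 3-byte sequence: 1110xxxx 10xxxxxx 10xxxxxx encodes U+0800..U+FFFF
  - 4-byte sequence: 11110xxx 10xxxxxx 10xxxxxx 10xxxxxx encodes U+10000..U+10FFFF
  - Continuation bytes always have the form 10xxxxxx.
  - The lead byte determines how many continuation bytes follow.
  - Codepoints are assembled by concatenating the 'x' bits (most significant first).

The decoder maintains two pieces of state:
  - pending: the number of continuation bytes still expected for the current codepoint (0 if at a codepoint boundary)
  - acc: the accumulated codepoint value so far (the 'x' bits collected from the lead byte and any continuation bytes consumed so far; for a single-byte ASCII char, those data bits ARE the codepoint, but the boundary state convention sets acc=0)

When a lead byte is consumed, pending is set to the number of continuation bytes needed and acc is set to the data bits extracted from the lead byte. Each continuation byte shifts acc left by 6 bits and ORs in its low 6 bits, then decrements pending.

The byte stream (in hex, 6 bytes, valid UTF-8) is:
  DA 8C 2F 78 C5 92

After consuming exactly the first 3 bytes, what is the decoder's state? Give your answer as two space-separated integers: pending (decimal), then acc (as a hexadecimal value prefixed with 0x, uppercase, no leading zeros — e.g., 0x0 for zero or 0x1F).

Byte[0]=DA: 2-byte lead. pending=1, acc=0x1A
Byte[1]=8C: continuation. acc=(acc<<6)|0x0C=0x68C, pending=0
Byte[2]=2F: 1-byte. pending=0, acc=0x0

Answer: 0 0x0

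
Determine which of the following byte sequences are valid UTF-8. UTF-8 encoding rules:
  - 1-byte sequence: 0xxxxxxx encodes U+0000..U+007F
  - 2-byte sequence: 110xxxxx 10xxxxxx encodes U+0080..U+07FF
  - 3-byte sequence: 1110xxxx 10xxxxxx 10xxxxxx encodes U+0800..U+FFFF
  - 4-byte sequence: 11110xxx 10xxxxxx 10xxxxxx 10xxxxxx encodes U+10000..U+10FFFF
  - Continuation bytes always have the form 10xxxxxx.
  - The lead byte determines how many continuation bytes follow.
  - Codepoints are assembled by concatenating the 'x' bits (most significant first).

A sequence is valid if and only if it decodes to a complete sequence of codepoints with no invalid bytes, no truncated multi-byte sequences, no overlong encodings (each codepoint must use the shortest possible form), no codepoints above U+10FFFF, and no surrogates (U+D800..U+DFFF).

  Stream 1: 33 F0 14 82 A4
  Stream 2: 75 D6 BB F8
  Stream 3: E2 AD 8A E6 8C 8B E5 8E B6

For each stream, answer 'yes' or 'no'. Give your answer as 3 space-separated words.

Stream 1: error at byte offset 2. INVALID
Stream 2: error at byte offset 3. INVALID
Stream 3: decodes cleanly. VALID

Answer: no no yes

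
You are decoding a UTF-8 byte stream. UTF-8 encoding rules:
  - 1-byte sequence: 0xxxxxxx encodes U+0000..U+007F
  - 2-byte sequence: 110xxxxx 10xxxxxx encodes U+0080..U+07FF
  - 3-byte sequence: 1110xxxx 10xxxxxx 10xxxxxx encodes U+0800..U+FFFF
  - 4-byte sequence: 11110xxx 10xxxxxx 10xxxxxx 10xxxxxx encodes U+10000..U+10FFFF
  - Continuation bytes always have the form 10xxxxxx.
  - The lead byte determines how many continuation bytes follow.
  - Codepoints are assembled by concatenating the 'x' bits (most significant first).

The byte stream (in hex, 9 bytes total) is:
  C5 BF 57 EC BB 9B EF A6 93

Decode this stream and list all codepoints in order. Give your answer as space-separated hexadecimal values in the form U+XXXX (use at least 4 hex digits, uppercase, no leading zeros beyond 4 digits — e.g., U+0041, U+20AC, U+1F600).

Answer: U+017F U+0057 U+CEDB U+F993

Derivation:
Byte[0]=C5: 2-byte lead, need 1 cont bytes. acc=0x5
Byte[1]=BF: continuation. acc=(acc<<6)|0x3F=0x17F
Completed: cp=U+017F (starts at byte 0)
Byte[2]=57: 1-byte ASCII. cp=U+0057
Byte[3]=EC: 3-byte lead, need 2 cont bytes. acc=0xC
Byte[4]=BB: continuation. acc=(acc<<6)|0x3B=0x33B
Byte[5]=9B: continuation. acc=(acc<<6)|0x1B=0xCEDB
Completed: cp=U+CEDB (starts at byte 3)
Byte[6]=EF: 3-byte lead, need 2 cont bytes. acc=0xF
Byte[7]=A6: continuation. acc=(acc<<6)|0x26=0x3E6
Byte[8]=93: continuation. acc=(acc<<6)|0x13=0xF993
Completed: cp=U+F993 (starts at byte 6)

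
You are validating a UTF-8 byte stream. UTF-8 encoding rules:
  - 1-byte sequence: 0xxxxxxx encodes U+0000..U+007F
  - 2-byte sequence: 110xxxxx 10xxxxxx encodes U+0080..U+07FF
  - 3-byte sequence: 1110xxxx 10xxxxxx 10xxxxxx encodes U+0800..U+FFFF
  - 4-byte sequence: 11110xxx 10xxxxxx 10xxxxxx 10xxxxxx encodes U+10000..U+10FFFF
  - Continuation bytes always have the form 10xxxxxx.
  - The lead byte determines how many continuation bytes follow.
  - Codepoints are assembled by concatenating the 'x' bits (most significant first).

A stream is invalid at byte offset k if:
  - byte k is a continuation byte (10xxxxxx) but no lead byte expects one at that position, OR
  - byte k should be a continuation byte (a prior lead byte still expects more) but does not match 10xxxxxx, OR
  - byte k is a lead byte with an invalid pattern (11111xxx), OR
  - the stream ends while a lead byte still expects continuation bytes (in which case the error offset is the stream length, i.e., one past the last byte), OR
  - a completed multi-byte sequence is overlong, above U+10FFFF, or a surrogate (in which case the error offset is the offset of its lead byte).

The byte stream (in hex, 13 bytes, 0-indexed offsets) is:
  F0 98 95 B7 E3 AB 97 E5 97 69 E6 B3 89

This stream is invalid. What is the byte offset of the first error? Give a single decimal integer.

Answer: 9

Derivation:
Byte[0]=F0: 4-byte lead, need 3 cont bytes. acc=0x0
Byte[1]=98: continuation. acc=(acc<<6)|0x18=0x18
Byte[2]=95: continuation. acc=(acc<<6)|0x15=0x615
Byte[3]=B7: continuation. acc=(acc<<6)|0x37=0x18577
Completed: cp=U+18577 (starts at byte 0)
Byte[4]=E3: 3-byte lead, need 2 cont bytes. acc=0x3
Byte[5]=AB: continuation. acc=(acc<<6)|0x2B=0xEB
Byte[6]=97: continuation. acc=(acc<<6)|0x17=0x3AD7
Completed: cp=U+3AD7 (starts at byte 4)
Byte[7]=E5: 3-byte lead, need 2 cont bytes. acc=0x5
Byte[8]=97: continuation. acc=(acc<<6)|0x17=0x157
Byte[9]=69: expected 10xxxxxx continuation. INVALID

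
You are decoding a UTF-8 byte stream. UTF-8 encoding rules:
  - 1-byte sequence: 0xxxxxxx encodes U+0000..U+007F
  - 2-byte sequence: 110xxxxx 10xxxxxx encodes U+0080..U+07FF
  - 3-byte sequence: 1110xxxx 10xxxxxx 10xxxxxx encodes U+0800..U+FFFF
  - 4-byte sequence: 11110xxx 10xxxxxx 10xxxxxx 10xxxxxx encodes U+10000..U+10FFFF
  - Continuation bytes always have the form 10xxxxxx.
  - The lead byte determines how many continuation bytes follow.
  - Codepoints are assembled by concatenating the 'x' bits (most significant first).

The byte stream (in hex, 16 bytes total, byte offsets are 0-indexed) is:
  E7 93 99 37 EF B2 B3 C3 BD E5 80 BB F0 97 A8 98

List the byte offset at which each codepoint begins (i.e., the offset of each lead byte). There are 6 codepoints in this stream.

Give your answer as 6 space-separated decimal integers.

Byte[0]=E7: 3-byte lead, need 2 cont bytes. acc=0x7
Byte[1]=93: continuation. acc=(acc<<6)|0x13=0x1D3
Byte[2]=99: continuation. acc=(acc<<6)|0x19=0x74D9
Completed: cp=U+74D9 (starts at byte 0)
Byte[3]=37: 1-byte ASCII. cp=U+0037
Byte[4]=EF: 3-byte lead, need 2 cont bytes. acc=0xF
Byte[5]=B2: continuation. acc=(acc<<6)|0x32=0x3F2
Byte[6]=B3: continuation. acc=(acc<<6)|0x33=0xFCB3
Completed: cp=U+FCB3 (starts at byte 4)
Byte[7]=C3: 2-byte lead, need 1 cont bytes. acc=0x3
Byte[8]=BD: continuation. acc=(acc<<6)|0x3D=0xFD
Completed: cp=U+00FD (starts at byte 7)
Byte[9]=E5: 3-byte lead, need 2 cont bytes. acc=0x5
Byte[10]=80: continuation. acc=(acc<<6)|0x00=0x140
Byte[11]=BB: continuation. acc=(acc<<6)|0x3B=0x503B
Completed: cp=U+503B (starts at byte 9)
Byte[12]=F0: 4-byte lead, need 3 cont bytes. acc=0x0
Byte[13]=97: continuation. acc=(acc<<6)|0x17=0x17
Byte[14]=A8: continuation. acc=(acc<<6)|0x28=0x5E8
Byte[15]=98: continuation. acc=(acc<<6)|0x18=0x17A18
Completed: cp=U+17A18 (starts at byte 12)

Answer: 0 3 4 7 9 12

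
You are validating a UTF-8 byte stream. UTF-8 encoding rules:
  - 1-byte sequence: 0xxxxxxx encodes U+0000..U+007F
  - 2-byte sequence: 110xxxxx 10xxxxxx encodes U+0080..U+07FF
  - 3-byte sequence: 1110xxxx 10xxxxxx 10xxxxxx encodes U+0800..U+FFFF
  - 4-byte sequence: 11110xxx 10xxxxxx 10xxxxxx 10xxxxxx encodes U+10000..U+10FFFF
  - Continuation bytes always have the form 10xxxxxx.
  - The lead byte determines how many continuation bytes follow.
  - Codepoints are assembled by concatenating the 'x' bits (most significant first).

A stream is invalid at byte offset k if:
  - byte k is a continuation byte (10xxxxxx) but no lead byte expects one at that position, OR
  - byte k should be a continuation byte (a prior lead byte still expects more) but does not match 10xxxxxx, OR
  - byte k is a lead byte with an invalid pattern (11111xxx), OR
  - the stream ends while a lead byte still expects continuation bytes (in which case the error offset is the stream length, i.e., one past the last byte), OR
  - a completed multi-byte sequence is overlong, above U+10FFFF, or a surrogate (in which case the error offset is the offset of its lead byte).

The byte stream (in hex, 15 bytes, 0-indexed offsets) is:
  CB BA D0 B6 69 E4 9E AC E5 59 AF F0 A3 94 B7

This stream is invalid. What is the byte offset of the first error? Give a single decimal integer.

Byte[0]=CB: 2-byte lead, need 1 cont bytes. acc=0xB
Byte[1]=BA: continuation. acc=(acc<<6)|0x3A=0x2FA
Completed: cp=U+02FA (starts at byte 0)
Byte[2]=D0: 2-byte lead, need 1 cont bytes. acc=0x10
Byte[3]=B6: continuation. acc=(acc<<6)|0x36=0x436
Completed: cp=U+0436 (starts at byte 2)
Byte[4]=69: 1-byte ASCII. cp=U+0069
Byte[5]=E4: 3-byte lead, need 2 cont bytes. acc=0x4
Byte[6]=9E: continuation. acc=(acc<<6)|0x1E=0x11E
Byte[7]=AC: continuation. acc=(acc<<6)|0x2C=0x47AC
Completed: cp=U+47AC (starts at byte 5)
Byte[8]=E5: 3-byte lead, need 2 cont bytes. acc=0x5
Byte[9]=59: expected 10xxxxxx continuation. INVALID

Answer: 9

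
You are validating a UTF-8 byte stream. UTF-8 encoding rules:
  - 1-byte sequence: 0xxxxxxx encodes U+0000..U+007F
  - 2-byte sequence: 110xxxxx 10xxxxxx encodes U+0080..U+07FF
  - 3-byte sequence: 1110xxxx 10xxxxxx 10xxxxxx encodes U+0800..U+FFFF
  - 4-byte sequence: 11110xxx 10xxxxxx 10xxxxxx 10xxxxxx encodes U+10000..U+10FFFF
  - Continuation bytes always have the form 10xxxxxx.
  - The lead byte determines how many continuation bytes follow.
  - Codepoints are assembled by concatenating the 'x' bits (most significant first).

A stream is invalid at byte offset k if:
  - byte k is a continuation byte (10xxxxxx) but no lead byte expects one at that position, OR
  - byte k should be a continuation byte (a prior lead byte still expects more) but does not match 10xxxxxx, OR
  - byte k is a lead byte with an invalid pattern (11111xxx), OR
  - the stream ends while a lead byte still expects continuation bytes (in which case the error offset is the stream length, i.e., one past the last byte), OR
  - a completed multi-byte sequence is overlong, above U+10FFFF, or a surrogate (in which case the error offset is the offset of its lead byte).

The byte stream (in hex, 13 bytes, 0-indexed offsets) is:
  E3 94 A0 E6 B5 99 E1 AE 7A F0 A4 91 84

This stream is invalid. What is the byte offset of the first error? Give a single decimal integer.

Answer: 8

Derivation:
Byte[0]=E3: 3-byte lead, need 2 cont bytes. acc=0x3
Byte[1]=94: continuation. acc=(acc<<6)|0x14=0xD4
Byte[2]=A0: continuation. acc=(acc<<6)|0x20=0x3520
Completed: cp=U+3520 (starts at byte 0)
Byte[3]=E6: 3-byte lead, need 2 cont bytes. acc=0x6
Byte[4]=B5: continuation. acc=(acc<<6)|0x35=0x1B5
Byte[5]=99: continuation. acc=(acc<<6)|0x19=0x6D59
Completed: cp=U+6D59 (starts at byte 3)
Byte[6]=E1: 3-byte lead, need 2 cont bytes. acc=0x1
Byte[7]=AE: continuation. acc=(acc<<6)|0x2E=0x6E
Byte[8]=7A: expected 10xxxxxx continuation. INVALID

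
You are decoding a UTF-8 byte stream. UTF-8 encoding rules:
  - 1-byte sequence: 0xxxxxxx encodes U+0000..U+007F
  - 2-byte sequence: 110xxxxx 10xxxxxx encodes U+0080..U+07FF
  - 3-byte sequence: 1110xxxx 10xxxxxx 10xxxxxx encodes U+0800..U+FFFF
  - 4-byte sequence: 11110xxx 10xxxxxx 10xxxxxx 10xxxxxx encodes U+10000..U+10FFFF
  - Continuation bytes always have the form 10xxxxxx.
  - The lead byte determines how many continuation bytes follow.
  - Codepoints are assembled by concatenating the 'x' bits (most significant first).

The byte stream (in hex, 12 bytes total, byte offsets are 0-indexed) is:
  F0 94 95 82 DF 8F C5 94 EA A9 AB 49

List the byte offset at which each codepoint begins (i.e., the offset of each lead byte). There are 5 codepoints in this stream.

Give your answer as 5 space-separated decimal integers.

Answer: 0 4 6 8 11

Derivation:
Byte[0]=F0: 4-byte lead, need 3 cont bytes. acc=0x0
Byte[1]=94: continuation. acc=(acc<<6)|0x14=0x14
Byte[2]=95: continuation. acc=(acc<<6)|0x15=0x515
Byte[3]=82: continuation. acc=(acc<<6)|0x02=0x14542
Completed: cp=U+14542 (starts at byte 0)
Byte[4]=DF: 2-byte lead, need 1 cont bytes. acc=0x1F
Byte[5]=8F: continuation. acc=(acc<<6)|0x0F=0x7CF
Completed: cp=U+07CF (starts at byte 4)
Byte[6]=C5: 2-byte lead, need 1 cont bytes. acc=0x5
Byte[7]=94: continuation. acc=(acc<<6)|0x14=0x154
Completed: cp=U+0154 (starts at byte 6)
Byte[8]=EA: 3-byte lead, need 2 cont bytes. acc=0xA
Byte[9]=A9: continuation. acc=(acc<<6)|0x29=0x2A9
Byte[10]=AB: continuation. acc=(acc<<6)|0x2B=0xAA6B
Completed: cp=U+AA6B (starts at byte 8)
Byte[11]=49: 1-byte ASCII. cp=U+0049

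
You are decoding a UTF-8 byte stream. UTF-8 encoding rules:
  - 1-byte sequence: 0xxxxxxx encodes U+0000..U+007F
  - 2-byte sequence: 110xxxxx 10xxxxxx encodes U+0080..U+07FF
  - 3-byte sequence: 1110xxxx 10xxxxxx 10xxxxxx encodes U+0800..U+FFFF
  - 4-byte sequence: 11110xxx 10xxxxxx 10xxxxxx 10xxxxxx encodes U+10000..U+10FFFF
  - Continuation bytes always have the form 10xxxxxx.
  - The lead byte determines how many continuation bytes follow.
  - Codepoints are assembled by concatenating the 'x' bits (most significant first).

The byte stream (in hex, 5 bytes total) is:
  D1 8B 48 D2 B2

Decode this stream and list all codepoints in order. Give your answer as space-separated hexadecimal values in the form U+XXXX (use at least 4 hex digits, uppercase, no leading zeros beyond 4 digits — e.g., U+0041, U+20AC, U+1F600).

Byte[0]=D1: 2-byte lead, need 1 cont bytes. acc=0x11
Byte[1]=8B: continuation. acc=(acc<<6)|0x0B=0x44B
Completed: cp=U+044B (starts at byte 0)
Byte[2]=48: 1-byte ASCII. cp=U+0048
Byte[3]=D2: 2-byte lead, need 1 cont bytes. acc=0x12
Byte[4]=B2: continuation. acc=(acc<<6)|0x32=0x4B2
Completed: cp=U+04B2 (starts at byte 3)

Answer: U+044B U+0048 U+04B2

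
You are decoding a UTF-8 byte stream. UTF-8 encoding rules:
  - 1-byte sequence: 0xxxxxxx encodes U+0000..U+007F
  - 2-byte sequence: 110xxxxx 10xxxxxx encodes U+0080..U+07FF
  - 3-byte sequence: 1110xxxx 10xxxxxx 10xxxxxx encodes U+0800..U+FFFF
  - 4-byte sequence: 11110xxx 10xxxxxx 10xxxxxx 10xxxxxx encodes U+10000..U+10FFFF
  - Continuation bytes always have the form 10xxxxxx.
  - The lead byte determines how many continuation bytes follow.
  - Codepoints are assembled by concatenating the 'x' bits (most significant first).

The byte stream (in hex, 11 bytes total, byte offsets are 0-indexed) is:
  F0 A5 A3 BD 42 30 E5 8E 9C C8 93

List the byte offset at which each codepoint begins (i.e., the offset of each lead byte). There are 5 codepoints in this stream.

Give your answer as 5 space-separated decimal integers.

Answer: 0 4 5 6 9

Derivation:
Byte[0]=F0: 4-byte lead, need 3 cont bytes. acc=0x0
Byte[1]=A5: continuation. acc=(acc<<6)|0x25=0x25
Byte[2]=A3: continuation. acc=(acc<<6)|0x23=0x963
Byte[3]=BD: continuation. acc=(acc<<6)|0x3D=0x258FD
Completed: cp=U+258FD (starts at byte 0)
Byte[4]=42: 1-byte ASCII. cp=U+0042
Byte[5]=30: 1-byte ASCII. cp=U+0030
Byte[6]=E5: 3-byte lead, need 2 cont bytes. acc=0x5
Byte[7]=8E: continuation. acc=(acc<<6)|0x0E=0x14E
Byte[8]=9C: continuation. acc=(acc<<6)|0x1C=0x539C
Completed: cp=U+539C (starts at byte 6)
Byte[9]=C8: 2-byte lead, need 1 cont bytes. acc=0x8
Byte[10]=93: continuation. acc=(acc<<6)|0x13=0x213
Completed: cp=U+0213 (starts at byte 9)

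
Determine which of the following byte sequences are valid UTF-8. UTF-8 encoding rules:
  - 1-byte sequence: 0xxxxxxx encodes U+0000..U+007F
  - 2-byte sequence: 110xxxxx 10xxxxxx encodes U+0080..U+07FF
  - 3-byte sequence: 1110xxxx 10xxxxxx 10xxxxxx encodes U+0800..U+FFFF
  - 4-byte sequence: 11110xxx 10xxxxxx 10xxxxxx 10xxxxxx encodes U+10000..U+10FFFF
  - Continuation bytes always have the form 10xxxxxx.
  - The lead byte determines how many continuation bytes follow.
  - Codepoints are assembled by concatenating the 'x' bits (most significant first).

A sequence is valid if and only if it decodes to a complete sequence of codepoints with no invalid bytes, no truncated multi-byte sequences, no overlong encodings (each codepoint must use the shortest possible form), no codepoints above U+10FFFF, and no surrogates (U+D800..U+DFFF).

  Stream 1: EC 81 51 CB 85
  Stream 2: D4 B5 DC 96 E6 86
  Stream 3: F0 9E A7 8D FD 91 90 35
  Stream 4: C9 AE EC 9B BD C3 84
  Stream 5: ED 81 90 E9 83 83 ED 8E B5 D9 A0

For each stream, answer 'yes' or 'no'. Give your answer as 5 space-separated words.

Stream 1: error at byte offset 2. INVALID
Stream 2: error at byte offset 6. INVALID
Stream 3: error at byte offset 4. INVALID
Stream 4: decodes cleanly. VALID
Stream 5: decodes cleanly. VALID

Answer: no no no yes yes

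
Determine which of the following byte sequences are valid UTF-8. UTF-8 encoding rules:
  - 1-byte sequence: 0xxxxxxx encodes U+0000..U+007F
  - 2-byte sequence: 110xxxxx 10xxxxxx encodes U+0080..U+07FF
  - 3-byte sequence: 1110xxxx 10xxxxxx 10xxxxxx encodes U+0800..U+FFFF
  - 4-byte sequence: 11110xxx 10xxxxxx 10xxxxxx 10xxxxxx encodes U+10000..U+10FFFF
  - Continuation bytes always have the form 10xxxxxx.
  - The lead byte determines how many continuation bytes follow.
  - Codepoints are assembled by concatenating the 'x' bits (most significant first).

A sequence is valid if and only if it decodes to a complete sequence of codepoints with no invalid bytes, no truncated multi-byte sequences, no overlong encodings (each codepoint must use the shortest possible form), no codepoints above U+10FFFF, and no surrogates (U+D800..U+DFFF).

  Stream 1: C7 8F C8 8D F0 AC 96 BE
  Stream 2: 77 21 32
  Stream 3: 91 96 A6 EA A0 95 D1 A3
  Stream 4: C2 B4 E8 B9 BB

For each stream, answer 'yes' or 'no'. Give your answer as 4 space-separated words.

Answer: yes yes no yes

Derivation:
Stream 1: decodes cleanly. VALID
Stream 2: decodes cleanly. VALID
Stream 3: error at byte offset 0. INVALID
Stream 4: decodes cleanly. VALID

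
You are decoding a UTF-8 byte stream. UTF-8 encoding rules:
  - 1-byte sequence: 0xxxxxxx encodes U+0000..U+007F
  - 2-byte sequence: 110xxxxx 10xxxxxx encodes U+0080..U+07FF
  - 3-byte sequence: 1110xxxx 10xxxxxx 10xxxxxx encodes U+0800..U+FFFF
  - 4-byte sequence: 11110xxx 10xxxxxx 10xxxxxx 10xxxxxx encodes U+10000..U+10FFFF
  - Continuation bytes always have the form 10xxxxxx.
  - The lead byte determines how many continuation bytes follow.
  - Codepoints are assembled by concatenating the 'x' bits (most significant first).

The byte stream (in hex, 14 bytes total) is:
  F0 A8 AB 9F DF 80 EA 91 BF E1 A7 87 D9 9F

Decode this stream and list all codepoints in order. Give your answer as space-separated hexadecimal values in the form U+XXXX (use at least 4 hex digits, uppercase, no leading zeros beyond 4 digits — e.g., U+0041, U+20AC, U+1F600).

Byte[0]=F0: 4-byte lead, need 3 cont bytes. acc=0x0
Byte[1]=A8: continuation. acc=(acc<<6)|0x28=0x28
Byte[2]=AB: continuation. acc=(acc<<6)|0x2B=0xA2B
Byte[3]=9F: continuation. acc=(acc<<6)|0x1F=0x28ADF
Completed: cp=U+28ADF (starts at byte 0)
Byte[4]=DF: 2-byte lead, need 1 cont bytes. acc=0x1F
Byte[5]=80: continuation. acc=(acc<<6)|0x00=0x7C0
Completed: cp=U+07C0 (starts at byte 4)
Byte[6]=EA: 3-byte lead, need 2 cont bytes. acc=0xA
Byte[7]=91: continuation. acc=(acc<<6)|0x11=0x291
Byte[8]=BF: continuation. acc=(acc<<6)|0x3F=0xA47F
Completed: cp=U+A47F (starts at byte 6)
Byte[9]=E1: 3-byte lead, need 2 cont bytes. acc=0x1
Byte[10]=A7: continuation. acc=(acc<<6)|0x27=0x67
Byte[11]=87: continuation. acc=(acc<<6)|0x07=0x19C7
Completed: cp=U+19C7 (starts at byte 9)
Byte[12]=D9: 2-byte lead, need 1 cont bytes. acc=0x19
Byte[13]=9F: continuation. acc=(acc<<6)|0x1F=0x65F
Completed: cp=U+065F (starts at byte 12)

Answer: U+28ADF U+07C0 U+A47F U+19C7 U+065F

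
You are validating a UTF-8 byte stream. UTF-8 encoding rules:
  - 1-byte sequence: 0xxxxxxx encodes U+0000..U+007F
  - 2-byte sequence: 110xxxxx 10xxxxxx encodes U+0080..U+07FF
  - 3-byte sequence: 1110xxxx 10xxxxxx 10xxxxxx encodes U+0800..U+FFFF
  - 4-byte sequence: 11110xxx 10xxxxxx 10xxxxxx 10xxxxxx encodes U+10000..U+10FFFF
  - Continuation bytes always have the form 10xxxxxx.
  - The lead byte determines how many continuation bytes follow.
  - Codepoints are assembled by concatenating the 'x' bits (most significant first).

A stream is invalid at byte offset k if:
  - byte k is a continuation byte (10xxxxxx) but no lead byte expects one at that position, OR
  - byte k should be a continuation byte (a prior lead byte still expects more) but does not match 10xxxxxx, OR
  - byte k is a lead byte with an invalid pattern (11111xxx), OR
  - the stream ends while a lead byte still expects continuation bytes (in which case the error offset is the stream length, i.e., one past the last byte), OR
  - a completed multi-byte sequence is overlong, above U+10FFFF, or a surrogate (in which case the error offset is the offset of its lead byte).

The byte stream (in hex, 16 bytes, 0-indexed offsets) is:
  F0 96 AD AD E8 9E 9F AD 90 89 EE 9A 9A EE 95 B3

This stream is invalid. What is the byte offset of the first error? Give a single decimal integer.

Byte[0]=F0: 4-byte lead, need 3 cont bytes. acc=0x0
Byte[1]=96: continuation. acc=(acc<<6)|0x16=0x16
Byte[2]=AD: continuation. acc=(acc<<6)|0x2D=0x5AD
Byte[3]=AD: continuation. acc=(acc<<6)|0x2D=0x16B6D
Completed: cp=U+16B6D (starts at byte 0)
Byte[4]=E8: 3-byte lead, need 2 cont bytes. acc=0x8
Byte[5]=9E: continuation. acc=(acc<<6)|0x1E=0x21E
Byte[6]=9F: continuation. acc=(acc<<6)|0x1F=0x879F
Completed: cp=U+879F (starts at byte 4)
Byte[7]=AD: INVALID lead byte (not 0xxx/110x/1110/11110)

Answer: 7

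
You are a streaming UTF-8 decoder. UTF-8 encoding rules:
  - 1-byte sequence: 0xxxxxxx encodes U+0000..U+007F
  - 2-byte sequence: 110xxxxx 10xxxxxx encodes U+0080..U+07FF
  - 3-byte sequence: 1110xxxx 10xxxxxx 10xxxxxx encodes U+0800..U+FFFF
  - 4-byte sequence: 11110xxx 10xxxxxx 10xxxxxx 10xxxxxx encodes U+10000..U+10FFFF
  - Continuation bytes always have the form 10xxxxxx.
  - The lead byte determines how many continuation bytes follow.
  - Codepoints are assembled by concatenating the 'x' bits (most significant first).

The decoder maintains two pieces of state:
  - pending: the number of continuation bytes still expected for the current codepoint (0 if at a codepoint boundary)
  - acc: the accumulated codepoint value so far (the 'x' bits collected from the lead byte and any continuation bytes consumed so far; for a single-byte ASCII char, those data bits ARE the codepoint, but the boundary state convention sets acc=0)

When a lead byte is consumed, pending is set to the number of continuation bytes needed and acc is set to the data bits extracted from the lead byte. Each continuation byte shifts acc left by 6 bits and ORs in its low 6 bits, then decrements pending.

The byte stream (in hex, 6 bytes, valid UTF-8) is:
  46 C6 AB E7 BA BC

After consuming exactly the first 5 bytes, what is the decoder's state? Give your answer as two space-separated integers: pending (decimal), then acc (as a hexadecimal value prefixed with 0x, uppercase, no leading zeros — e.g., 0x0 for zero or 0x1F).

Byte[0]=46: 1-byte. pending=0, acc=0x0
Byte[1]=C6: 2-byte lead. pending=1, acc=0x6
Byte[2]=AB: continuation. acc=(acc<<6)|0x2B=0x1AB, pending=0
Byte[3]=E7: 3-byte lead. pending=2, acc=0x7
Byte[4]=BA: continuation. acc=(acc<<6)|0x3A=0x1FA, pending=1

Answer: 1 0x1FA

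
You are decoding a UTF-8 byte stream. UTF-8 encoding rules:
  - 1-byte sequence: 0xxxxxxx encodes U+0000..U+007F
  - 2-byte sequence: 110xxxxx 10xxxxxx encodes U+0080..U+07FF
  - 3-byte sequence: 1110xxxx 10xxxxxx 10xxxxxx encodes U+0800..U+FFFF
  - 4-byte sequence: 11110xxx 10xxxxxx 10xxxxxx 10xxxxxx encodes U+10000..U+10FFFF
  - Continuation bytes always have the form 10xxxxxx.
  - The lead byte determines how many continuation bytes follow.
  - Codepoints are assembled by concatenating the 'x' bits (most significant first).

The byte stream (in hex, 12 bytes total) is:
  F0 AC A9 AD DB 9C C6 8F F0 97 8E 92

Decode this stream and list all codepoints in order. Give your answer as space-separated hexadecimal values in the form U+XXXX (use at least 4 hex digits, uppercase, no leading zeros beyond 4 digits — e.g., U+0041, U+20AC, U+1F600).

Byte[0]=F0: 4-byte lead, need 3 cont bytes. acc=0x0
Byte[1]=AC: continuation. acc=(acc<<6)|0x2C=0x2C
Byte[2]=A9: continuation. acc=(acc<<6)|0x29=0xB29
Byte[3]=AD: continuation. acc=(acc<<6)|0x2D=0x2CA6D
Completed: cp=U+2CA6D (starts at byte 0)
Byte[4]=DB: 2-byte lead, need 1 cont bytes. acc=0x1B
Byte[5]=9C: continuation. acc=(acc<<6)|0x1C=0x6DC
Completed: cp=U+06DC (starts at byte 4)
Byte[6]=C6: 2-byte lead, need 1 cont bytes. acc=0x6
Byte[7]=8F: continuation. acc=(acc<<6)|0x0F=0x18F
Completed: cp=U+018F (starts at byte 6)
Byte[8]=F0: 4-byte lead, need 3 cont bytes. acc=0x0
Byte[9]=97: continuation. acc=(acc<<6)|0x17=0x17
Byte[10]=8E: continuation. acc=(acc<<6)|0x0E=0x5CE
Byte[11]=92: continuation. acc=(acc<<6)|0x12=0x17392
Completed: cp=U+17392 (starts at byte 8)

Answer: U+2CA6D U+06DC U+018F U+17392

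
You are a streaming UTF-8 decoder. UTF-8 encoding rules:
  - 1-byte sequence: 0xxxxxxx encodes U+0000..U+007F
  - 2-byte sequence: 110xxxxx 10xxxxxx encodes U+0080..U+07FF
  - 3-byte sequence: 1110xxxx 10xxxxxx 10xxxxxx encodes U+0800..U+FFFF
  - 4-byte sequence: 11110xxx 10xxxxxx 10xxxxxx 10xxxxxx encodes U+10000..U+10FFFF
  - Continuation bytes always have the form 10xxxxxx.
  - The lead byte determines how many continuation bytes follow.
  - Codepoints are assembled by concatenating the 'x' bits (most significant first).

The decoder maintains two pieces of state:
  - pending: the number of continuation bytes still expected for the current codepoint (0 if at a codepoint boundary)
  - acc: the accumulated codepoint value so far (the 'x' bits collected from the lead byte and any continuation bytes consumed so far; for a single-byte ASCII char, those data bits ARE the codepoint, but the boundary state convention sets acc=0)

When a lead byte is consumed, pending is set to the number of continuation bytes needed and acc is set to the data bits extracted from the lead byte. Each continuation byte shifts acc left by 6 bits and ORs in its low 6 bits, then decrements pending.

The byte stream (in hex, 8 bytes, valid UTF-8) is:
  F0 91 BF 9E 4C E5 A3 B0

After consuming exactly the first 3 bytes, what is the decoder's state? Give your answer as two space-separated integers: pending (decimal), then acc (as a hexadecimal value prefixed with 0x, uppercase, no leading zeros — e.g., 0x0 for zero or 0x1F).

Byte[0]=F0: 4-byte lead. pending=3, acc=0x0
Byte[1]=91: continuation. acc=(acc<<6)|0x11=0x11, pending=2
Byte[2]=BF: continuation. acc=(acc<<6)|0x3F=0x47F, pending=1

Answer: 1 0x47F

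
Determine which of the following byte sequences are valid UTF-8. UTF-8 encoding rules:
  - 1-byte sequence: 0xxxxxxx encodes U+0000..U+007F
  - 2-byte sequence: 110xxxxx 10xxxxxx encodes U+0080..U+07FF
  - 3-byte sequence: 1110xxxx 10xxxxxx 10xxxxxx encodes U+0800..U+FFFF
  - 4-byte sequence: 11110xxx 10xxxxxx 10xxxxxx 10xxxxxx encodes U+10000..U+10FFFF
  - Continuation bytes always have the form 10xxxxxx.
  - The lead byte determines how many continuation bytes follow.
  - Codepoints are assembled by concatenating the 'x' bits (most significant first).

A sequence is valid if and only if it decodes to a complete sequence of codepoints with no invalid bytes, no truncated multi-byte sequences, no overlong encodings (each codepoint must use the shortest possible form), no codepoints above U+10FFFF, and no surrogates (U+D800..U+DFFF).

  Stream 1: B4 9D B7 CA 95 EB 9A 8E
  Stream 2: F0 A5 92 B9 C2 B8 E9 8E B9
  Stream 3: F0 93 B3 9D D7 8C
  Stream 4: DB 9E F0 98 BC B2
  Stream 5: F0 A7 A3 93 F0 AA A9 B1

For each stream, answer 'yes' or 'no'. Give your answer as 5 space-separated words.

Stream 1: error at byte offset 0. INVALID
Stream 2: decodes cleanly. VALID
Stream 3: decodes cleanly. VALID
Stream 4: decodes cleanly. VALID
Stream 5: decodes cleanly. VALID

Answer: no yes yes yes yes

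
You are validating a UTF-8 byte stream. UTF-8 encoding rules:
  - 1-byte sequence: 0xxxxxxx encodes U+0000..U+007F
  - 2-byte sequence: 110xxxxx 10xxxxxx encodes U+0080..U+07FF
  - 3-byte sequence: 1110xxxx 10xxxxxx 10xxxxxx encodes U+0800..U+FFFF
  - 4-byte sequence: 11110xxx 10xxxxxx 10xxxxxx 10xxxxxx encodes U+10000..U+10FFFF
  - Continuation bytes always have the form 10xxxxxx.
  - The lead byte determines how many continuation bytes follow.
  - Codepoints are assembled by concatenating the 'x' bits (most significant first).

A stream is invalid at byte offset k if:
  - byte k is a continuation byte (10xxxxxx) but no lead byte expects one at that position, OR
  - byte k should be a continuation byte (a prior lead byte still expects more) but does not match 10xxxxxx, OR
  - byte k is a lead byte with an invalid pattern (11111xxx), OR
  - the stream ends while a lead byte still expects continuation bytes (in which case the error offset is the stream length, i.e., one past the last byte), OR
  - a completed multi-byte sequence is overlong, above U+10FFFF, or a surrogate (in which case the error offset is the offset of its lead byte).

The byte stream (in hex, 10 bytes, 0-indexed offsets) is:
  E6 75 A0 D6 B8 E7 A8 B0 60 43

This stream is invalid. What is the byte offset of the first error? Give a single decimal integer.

Byte[0]=E6: 3-byte lead, need 2 cont bytes. acc=0x6
Byte[1]=75: expected 10xxxxxx continuation. INVALID

Answer: 1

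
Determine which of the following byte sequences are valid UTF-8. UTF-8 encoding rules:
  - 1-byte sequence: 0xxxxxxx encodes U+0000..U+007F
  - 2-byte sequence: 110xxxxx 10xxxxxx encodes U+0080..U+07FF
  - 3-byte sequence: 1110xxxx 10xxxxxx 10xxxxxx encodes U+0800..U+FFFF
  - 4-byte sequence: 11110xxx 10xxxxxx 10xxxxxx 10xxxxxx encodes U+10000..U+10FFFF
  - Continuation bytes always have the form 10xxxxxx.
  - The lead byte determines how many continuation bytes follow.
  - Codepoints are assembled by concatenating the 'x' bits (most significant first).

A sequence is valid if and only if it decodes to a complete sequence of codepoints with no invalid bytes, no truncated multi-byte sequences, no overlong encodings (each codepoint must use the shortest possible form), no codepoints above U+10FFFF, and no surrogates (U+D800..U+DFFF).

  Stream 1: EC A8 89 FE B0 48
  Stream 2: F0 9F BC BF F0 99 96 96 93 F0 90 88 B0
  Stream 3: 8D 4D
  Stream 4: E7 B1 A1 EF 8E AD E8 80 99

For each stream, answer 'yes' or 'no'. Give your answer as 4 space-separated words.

Answer: no no no yes

Derivation:
Stream 1: error at byte offset 3. INVALID
Stream 2: error at byte offset 8. INVALID
Stream 3: error at byte offset 0. INVALID
Stream 4: decodes cleanly. VALID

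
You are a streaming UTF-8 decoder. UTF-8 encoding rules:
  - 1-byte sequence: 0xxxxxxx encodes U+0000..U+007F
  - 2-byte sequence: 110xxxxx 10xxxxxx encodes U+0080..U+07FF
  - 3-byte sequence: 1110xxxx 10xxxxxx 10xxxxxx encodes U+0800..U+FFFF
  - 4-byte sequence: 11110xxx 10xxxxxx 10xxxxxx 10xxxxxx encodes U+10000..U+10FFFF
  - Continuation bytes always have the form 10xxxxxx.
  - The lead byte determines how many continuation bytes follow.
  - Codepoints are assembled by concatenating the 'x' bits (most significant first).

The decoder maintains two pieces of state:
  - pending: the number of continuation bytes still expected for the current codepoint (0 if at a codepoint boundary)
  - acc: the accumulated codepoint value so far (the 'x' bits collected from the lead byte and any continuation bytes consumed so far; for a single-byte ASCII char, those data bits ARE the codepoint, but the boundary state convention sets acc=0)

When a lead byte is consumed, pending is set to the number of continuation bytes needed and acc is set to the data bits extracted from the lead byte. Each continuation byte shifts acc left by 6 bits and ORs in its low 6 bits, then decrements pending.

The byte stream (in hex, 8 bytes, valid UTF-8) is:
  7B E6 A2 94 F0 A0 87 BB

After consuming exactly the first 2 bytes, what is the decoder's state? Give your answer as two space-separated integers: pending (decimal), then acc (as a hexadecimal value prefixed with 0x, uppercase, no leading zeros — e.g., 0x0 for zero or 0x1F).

Answer: 2 0x6

Derivation:
Byte[0]=7B: 1-byte. pending=0, acc=0x0
Byte[1]=E6: 3-byte lead. pending=2, acc=0x6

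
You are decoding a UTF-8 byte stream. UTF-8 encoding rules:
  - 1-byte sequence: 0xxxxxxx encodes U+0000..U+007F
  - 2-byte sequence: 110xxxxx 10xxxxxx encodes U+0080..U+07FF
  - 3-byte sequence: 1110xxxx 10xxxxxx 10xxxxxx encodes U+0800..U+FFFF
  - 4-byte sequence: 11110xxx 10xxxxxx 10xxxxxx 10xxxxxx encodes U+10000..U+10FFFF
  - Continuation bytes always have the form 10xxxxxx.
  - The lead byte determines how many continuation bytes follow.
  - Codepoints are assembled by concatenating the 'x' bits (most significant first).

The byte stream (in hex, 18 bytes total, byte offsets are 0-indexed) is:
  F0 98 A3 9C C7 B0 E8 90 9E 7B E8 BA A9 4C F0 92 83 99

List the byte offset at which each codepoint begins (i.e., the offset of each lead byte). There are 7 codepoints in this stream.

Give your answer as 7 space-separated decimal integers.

Byte[0]=F0: 4-byte lead, need 3 cont bytes. acc=0x0
Byte[1]=98: continuation. acc=(acc<<6)|0x18=0x18
Byte[2]=A3: continuation. acc=(acc<<6)|0x23=0x623
Byte[3]=9C: continuation. acc=(acc<<6)|0x1C=0x188DC
Completed: cp=U+188DC (starts at byte 0)
Byte[4]=C7: 2-byte lead, need 1 cont bytes. acc=0x7
Byte[5]=B0: continuation. acc=(acc<<6)|0x30=0x1F0
Completed: cp=U+01F0 (starts at byte 4)
Byte[6]=E8: 3-byte lead, need 2 cont bytes. acc=0x8
Byte[7]=90: continuation. acc=(acc<<6)|0x10=0x210
Byte[8]=9E: continuation. acc=(acc<<6)|0x1E=0x841E
Completed: cp=U+841E (starts at byte 6)
Byte[9]=7B: 1-byte ASCII. cp=U+007B
Byte[10]=E8: 3-byte lead, need 2 cont bytes. acc=0x8
Byte[11]=BA: continuation. acc=(acc<<6)|0x3A=0x23A
Byte[12]=A9: continuation. acc=(acc<<6)|0x29=0x8EA9
Completed: cp=U+8EA9 (starts at byte 10)
Byte[13]=4C: 1-byte ASCII. cp=U+004C
Byte[14]=F0: 4-byte lead, need 3 cont bytes. acc=0x0
Byte[15]=92: continuation. acc=(acc<<6)|0x12=0x12
Byte[16]=83: continuation. acc=(acc<<6)|0x03=0x483
Byte[17]=99: continuation. acc=(acc<<6)|0x19=0x120D9
Completed: cp=U+120D9 (starts at byte 14)

Answer: 0 4 6 9 10 13 14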